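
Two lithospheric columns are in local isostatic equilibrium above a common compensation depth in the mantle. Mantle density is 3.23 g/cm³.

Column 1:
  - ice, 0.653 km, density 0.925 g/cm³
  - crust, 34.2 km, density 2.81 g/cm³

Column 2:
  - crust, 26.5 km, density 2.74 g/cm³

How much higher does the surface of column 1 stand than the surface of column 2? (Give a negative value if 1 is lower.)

0.893 km

For any compensation level in the mantle, the mantle terms cancel and isostasy reduces to e = (Σt_1 − Σt_2) − (Σ(ρt)_1 − Σ(ρt)_2) / ρ_m.
Σt_1 = 34.853 km; Σt_2 = 26.5 km; Σ(ρt)_1 = 96.706025; Σ(ρt)_2 = 72.61 (in km·g/cm³).
e = (34.853 − 26.5) − (96.706025 − 72.61) / 3.23 = 0.893 km.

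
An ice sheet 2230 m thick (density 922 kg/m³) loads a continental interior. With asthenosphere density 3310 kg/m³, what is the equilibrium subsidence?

Equating mass per unit area of the two columns: the ice load ρ_ice t is balanced by mantle displaced below, ρ_m s.
s = t ρ_ice / ρ_m = 2230 m × 922/3310 = 621 m.

621 m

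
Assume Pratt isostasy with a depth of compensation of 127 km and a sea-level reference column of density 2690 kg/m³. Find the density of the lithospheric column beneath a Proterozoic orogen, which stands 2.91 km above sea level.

2630 kg/m³

Pratt balance: ρ_ref D = ρ (D + h).
ρ = ρ_ref D/(D + h) = 2690 × 127 km/(127 km + 2.91 km) = 2630 kg/m³.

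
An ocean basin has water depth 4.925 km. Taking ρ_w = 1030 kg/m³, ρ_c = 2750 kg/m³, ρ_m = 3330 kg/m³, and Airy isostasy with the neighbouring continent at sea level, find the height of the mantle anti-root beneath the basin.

14.6 km

Balancing pressure at the compensation depth: replacing crust with seawater at the top is compensated by replacing crust with mantle at the base: d (ρ_c − ρ_w) = a (ρ_m − ρ_c).
a = d (ρ_c − ρ_w)/(ρ_m − ρ_c) = 4.925 km × 1720/580 = 14.6 km.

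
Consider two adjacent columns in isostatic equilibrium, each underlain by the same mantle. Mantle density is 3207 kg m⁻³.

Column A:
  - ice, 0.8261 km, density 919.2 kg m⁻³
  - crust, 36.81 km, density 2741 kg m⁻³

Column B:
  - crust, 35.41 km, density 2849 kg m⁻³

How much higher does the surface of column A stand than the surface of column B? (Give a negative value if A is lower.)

For any compensation level in the mantle, the mantle terms cancel and isostasy reduces to e = (Σt_A − Σt_B) − (Σ(ρt)_A − Σ(ρt)_B) / ρ_m.
Σt_A = 37.6361 km; Σt_B = 35.41 km; Σ(ρt)_A = 101655.561; Σ(ρt)_B = 100883.09 (in km·kg m⁻³).
e = (37.6361 − 35.41) − (101655.561 − 100883.09) / 3207 = 1.99 km.

1.99 km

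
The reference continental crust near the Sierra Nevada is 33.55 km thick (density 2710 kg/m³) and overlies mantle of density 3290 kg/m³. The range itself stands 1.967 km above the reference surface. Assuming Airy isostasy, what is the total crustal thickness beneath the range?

44.7 km

Root depth r = h ρ_c / (ρ_m − ρ_c) = 1.967 km × 2710 / 580 = 9.191 km.
Total thickness = T + h + r = 33.55 km + 1.967 km + 9.191 km = 44.7 km.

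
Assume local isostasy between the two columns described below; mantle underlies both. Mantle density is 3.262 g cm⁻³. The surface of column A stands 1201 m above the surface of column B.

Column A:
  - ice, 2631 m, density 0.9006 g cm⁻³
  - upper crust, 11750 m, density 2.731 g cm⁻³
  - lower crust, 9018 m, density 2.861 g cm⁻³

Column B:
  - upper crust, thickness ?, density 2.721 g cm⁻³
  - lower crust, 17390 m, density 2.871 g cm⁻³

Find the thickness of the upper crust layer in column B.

Take the compensation level at the base of the deeper column (depth z_c below the surface of column A) and equate Σ ρ_i t_i down to z_c; mantle fills any gap and the z_c terms cancel.
Column A: 2631×0.9006 + 11750×2.731 + 9018×2.861 + (z_c − 23399)×3.262
Column B: 1201×0 + x×2.721 + 17390×2.871 + (z_c − 1201 − 17390 − x)×3.262
The z_c×3.262 term appears on both sides and cancels. Collect the known terms of each column as K = Σ(ρt)_known − 3.262 × (depth of known layers): K_A = 60259.2266 − 3.262×23399 = −16068.3114; K_B = 49926.69 − 3.262×(1201 + 17390) = −10717.152.
Balance: K_A = K_B − x×(3.262 − 2.721), so x = (K_B − K_A)/(3.262 − 2.721) = 5351.16/0.541 = 9890 m.

9890 m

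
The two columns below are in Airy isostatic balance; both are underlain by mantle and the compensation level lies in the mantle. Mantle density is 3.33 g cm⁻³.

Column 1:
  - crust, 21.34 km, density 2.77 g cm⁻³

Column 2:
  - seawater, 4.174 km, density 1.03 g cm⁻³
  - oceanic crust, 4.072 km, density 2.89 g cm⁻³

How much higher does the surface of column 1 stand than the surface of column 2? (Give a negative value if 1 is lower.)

0.168 km

For any compensation level in the mantle, the mantle terms cancel and isostasy reduces to e = (Σt_1 − Σt_2) − (Σ(ρt)_1 − Σ(ρt)_2) / ρ_m.
Σt_1 = 21.34 km; Σt_2 = 8.246 km; Σ(ρt)_1 = 59.1118; Σ(ρt)_2 = 16.0673 (in km·g cm⁻³).
e = (21.34 − 8.246) − (59.1118 − 16.0673) / 3.33 = 0.168 km.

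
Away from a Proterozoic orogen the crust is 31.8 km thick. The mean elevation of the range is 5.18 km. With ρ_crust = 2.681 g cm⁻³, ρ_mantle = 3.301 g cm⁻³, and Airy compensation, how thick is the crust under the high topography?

Root depth r = h ρ_c / (ρ_m − ρ_c) = 5.18 km × 2.681 / 0.62 = 22.4 km.
Total thickness = T + h + r = 31.8 km + 5.18 km + 22.4 km = 59.4 km.

59.4 km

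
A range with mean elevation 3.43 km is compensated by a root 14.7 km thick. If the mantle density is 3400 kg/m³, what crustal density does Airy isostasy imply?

2760 kg/m³

ρ_c h = (ρ_m − ρ_c) r → ρ_c (h + r) = ρ_m r → ρ_c = ρ_m r / (h + r).
ρ_c = 3400 × 14.7 km / (3.43 km + 14.7 km) = 2760 kg/m³.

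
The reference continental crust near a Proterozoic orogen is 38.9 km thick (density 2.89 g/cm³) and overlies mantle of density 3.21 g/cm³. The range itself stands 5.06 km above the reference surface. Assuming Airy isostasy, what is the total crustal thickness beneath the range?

Root depth r = h ρ_c / (ρ_m − ρ_c) = 5.06 km × 2.89 / 0.32 = 45.7 km.
Total thickness = T + h + r = 38.9 km + 5.06 km + 45.7 km = 89.7 km.

89.7 km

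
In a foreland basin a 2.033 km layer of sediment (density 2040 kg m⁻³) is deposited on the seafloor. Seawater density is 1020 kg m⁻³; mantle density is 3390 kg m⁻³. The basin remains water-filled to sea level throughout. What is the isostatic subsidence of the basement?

Submarine loading: the sediment displaces seawater, and the subsidence is in turn flooded, so s (ρ_m − ρ_w) = t (ρ_sed − ρ_w).
s = 2.033 km × (2040 − 1020) / (3390 − 1020) = 0.875 km.

0.875 km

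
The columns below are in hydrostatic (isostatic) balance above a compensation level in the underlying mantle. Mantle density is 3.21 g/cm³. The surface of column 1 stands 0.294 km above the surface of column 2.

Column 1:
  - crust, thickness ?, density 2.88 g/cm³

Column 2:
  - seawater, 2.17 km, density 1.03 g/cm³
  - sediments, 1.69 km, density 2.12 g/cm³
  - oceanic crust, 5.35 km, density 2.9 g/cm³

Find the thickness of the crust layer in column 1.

27.8 km

Take the compensation level at the base of the deeper column (depth z_c below the surface of column 1) and equate Σ ρ_i t_i down to z_c; mantle fills any gap and the z_c terms cancel.
Column 1: x×2.88 + (z_c − 0 − x)×3.21
Column 2: 0.294×0 + 2.17×1.03 + 1.69×2.12 + 5.35×2.9 + (z_c − 0.294 − 9.21)×3.21
The z_c×3.21 term appears on both sides and cancels. Collect the known terms of each column as K = Σ(ρt)_known − 3.21 × (depth of known layers): K_1 = 0 − 3.21×0 = 0; K_2 = 21.3329 − 3.21×(0.294 + 9.21) = −9.17494.
Balance: K_1 − x×(3.21 − 2.88) = K_2, so x = (K_1 − K_2)/(3.21 − 2.88) = 9.17494/0.33 = 27.8 km.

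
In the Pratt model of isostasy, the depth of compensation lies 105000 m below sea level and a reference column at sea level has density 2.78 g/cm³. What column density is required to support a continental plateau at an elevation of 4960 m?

2.65 g/cm³

Pratt balance: ρ_ref D = ρ (D + h).
ρ = ρ_ref D/(D + h) = 2.78 × 105000 m/(105000 m + 4960 m) = 2.65 g/cm³.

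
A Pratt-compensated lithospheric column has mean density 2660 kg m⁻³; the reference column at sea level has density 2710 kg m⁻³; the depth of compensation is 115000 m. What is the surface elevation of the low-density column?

ρ_ref D = ρ (D + h) → h = D (ρ_ref − ρ)/ρ.
h = 115000 m × (2710 − 2660)/2660 = 2160 m.

2160 m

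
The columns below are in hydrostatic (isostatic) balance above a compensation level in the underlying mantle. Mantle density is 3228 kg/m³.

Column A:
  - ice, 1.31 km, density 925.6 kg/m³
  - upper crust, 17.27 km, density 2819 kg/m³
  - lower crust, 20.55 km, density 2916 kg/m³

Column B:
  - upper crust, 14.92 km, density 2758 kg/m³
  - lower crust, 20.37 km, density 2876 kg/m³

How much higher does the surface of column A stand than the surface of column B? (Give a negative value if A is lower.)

0.715 km

For any compensation level in the mantle, the mantle terms cancel and isostasy reduces to e = (Σt_A − Σt_B) − (Σ(ρt)_A − Σ(ρt)_B) / ρ_m.
Σt_A = 39.13 km; Σt_B = 35.29 km; Σ(ρt)_A = 109820.466; Σ(ρt)_B = 99733.48 (in km·kg/m³).
e = (39.13 − 35.29) − (109820.466 − 99733.48) / 3228 = 0.715 km.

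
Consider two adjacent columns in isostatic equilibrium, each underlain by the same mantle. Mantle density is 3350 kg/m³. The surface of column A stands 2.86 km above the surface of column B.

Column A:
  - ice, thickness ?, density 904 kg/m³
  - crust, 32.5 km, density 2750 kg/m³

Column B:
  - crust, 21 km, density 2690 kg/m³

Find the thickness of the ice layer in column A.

Take the compensation level at the base of the deeper column (depth z_c below the surface of column A) and equate Σ ρ_i t_i down to z_c; mantle fills any gap and the z_c terms cancel.
Column A: x×904 + 32.5×2750 + (z_c − 32.5 − x)×3350
Column B: 2.86×0 + 21×2690 + (z_c − 2.86 − 21)×3350
The z_c×3350 term appears on both sides and cancels. Collect the known terms of each column as K = Σ(ρt)_known − 3350 × (depth of known layers): K_A = 89375 − 3350×32.5 = −19500; K_B = 56490 − 3350×(2.86 + 21) = −23441.
Balance: K_A − x×(3350 − 904) = K_B, so x = (K_A − K_B)/(3350 − 904) = 3941/2446 = 1.61 km.

1.61 km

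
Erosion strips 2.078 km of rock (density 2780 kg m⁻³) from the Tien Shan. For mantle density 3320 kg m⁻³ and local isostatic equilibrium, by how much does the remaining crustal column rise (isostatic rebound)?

Unloading: uplift u = e ρ_c/ρ_m = 2.078 km × 2780/3320 = 1.74 km.

1.74 km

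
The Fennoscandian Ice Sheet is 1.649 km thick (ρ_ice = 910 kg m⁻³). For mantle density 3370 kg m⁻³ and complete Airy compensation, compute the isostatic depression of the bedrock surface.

By Archimedes' principle applied to the lithosphere: the ice load ρ_ice t is balanced by mantle displaced below, ρ_m s.
s = t ρ_ice / ρ_m = 1.649 km × 910/3370 = 0.445 km.

0.445 km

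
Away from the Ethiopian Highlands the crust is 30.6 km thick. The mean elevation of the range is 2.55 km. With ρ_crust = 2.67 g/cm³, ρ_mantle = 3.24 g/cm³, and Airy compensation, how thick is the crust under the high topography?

45.1 km

Root depth r = h ρ_c / (ρ_m − ρ_c) = 2.55 km × 2.67 / 0.57 = 11.94 km.
Total thickness = T + h + r = 30.6 km + 2.55 km + 11.94 km = 45.1 km.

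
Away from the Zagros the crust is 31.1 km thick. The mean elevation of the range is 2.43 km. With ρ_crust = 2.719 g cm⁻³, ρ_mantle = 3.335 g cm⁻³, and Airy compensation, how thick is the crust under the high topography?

Root depth r = h ρ_c / (ρ_m − ρ_c) = 2.43 km × 2.719 / 0.616 = 10.73 km.
Total thickness = T + h + r = 31.1 km + 2.43 km + 10.73 km = 44.3 km.

44.3 km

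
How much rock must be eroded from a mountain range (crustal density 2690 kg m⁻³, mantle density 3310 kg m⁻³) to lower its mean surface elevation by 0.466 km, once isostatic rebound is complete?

Net drop Δ = e − u = e − e ρ_c/ρ_m = e (ρ_m − ρ_c)/ρ_m.
e = Δ ρ_m/(ρ_m − ρ_c) = 0.466 km × 3310/620 = 2.49 km.

2.49 km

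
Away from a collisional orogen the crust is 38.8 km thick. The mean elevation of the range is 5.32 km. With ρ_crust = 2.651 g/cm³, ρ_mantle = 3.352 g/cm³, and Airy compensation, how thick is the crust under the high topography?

64.2 km

Root depth r = h ρ_c / (ρ_m − ρ_c) = 5.32 km × 2.651 / 0.701 = 20.12 km.
Total thickness = T + h + r = 38.8 km + 5.32 km + 20.12 km = 64.2 km.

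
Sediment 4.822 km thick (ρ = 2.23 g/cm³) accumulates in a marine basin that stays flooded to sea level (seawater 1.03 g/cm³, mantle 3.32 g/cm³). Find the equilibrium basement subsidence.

Submarine loading: the sediment displaces seawater, and the subsidence is in turn flooded, so s (ρ_m − ρ_w) = t (ρ_sed − ρ_w).
s = 4.822 km × (2.23 − 1.03) / (3.32 − 1.03) = 2.53 km.

2.53 km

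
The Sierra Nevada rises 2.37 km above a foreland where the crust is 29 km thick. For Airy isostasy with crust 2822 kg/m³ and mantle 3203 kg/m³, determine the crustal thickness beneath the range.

Root depth r = h ρ_c / (ρ_m − ρ_c) = 2.37 km × 2822 / 381 = 17.55 km.
Total thickness = T + h + r = 29 km + 2.37 km + 17.55 km = 48.9 km.

48.9 km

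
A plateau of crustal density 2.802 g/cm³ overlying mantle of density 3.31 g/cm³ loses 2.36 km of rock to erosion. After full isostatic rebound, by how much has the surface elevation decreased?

0.362 km

Rebound u = e ρ_c/ρ_m = 2.36 km × 2.802/3.31 = 1.998 km.
Net surface drop = e − u = 2.36 km − 1.998 km = e (ρ_m − ρ_c)/ρ_m = 0.362 km.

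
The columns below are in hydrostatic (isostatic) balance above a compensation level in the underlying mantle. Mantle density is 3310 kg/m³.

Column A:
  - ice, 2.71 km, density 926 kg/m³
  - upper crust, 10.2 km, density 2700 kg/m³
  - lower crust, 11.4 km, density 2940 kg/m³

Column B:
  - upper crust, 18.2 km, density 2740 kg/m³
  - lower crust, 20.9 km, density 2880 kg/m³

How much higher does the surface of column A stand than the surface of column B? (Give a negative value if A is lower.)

For any compensation level in the mantle, the mantle terms cancel and isostasy reduces to e = (Σt_A − Σt_B) − (Σ(ρt)_A − Σ(ρt)_B) / ρ_m.
Σt_A = 24.31 km; Σt_B = 39.1 km; Σ(ρt)_A = 63565.46; Σ(ρt)_B = 110060 (in km·kg/m³).
e = (24.31 − 39.1) − (63565.46 − 110060) / 3310 = −0.743 km.

−0.743 km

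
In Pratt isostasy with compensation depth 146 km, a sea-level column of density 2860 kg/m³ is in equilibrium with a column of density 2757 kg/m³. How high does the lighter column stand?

ρ_ref D = ρ (D + h) → h = D (ρ_ref − ρ)/ρ.
h = 146 km × (2860 − 2757)/2757 = 5.45 km.

5.45 km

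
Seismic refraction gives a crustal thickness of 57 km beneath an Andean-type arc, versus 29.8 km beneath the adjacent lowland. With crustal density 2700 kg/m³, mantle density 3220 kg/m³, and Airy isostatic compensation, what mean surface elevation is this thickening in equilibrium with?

Excess crust Δ = 57 km − 29.8 km = 27.2 km, split between elevation h and root r with h + r = Δ.
Airy balance ρ_c h = (ρ_m − ρ_c) r gives r = h ρ_c/(ρ_m − ρ_c), so h (1 + ρ_c/(ρ_m − ρ_c)) = Δ, i.e. h = Δ (ρ_m − ρ_c)/ρ_m.
h = 27.2 km × 520/3220 = 4.39 km.

4.39 km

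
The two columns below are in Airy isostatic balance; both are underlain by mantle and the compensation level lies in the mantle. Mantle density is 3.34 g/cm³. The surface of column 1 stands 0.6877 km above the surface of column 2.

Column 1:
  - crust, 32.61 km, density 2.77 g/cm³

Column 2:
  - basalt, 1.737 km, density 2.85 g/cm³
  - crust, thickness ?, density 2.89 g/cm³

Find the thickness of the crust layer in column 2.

Take the compensation level at the base of the deeper column (depth z_c below the surface of column 1) and equate Σ ρ_i t_i down to z_c; mantle fills any gap and the z_c terms cancel.
Column 1: 32.61×2.77 + (z_c − 32.61)×3.34
Column 2: 0.6877×0 + 1.737×2.85 + x×2.89 + (z_c − 0.6877 − 1.737 − x)×3.34
The z_c×3.34 term appears on both sides and cancels. Collect the known terms of each column as K = Σ(ρt)_known − 3.34 × (depth of known layers): K_1 = 90.3297 − 3.34×32.61 = −18.5877; K_2 = 4.95045 − 3.34×(0.6877 + 1.737) = −3.148048.
Balance: K_1 = K_2 − x×(3.34 − 2.89), so x = (K_2 − K_1)/(3.34 − 2.89) = 15.4397/0.45 = 34.3 km.

34.3 km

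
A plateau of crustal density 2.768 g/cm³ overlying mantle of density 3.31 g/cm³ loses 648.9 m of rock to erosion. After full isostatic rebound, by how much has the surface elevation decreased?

Rebound u = e ρ_c/ρ_m = 648.9 m × 2.768/3.31 = 542.6 m.
Net surface drop = e − u = 648.9 m − 542.6 m = e (ρ_m − ρ_c)/ρ_m = 106 m.

106 m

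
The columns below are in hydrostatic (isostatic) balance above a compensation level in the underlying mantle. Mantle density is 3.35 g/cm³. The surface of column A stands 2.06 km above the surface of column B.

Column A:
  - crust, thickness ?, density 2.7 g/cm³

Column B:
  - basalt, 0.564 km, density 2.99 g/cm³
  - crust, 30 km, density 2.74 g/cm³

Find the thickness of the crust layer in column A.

Take the compensation level at the base of the deeper column (depth z_c below the surface of column A) and equate Σ ρ_i t_i down to z_c; mantle fills any gap and the z_c terms cancel.
Column A: x×2.7 + (z_c − 0 − x)×3.35
Column B: 2.06×0 + 0.564×2.99 + 30×2.74 + (z_c − 2.06 − 30.564)×3.35
The z_c×3.35 term appears on both sides and cancels. Collect the known terms of each column as K = Σ(ρt)_known − 3.35 × (depth of known layers): K_A = 0 − 3.35×0 = 0; K_B = 83.88636 − 3.35×(2.06 + 30.564) = −25.40404.
Balance: K_A − x×(3.35 − 2.7) = K_B, so x = (K_A − K_B)/(3.35 − 2.7) = 25.404/0.65 = 39.1 km.

39.1 km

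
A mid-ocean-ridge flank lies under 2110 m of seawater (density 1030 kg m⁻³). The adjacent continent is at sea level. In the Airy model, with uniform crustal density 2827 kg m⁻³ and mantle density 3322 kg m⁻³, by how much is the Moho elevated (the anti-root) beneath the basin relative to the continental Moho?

In Airy isostatic equilibrium: replacing crust with seawater at the top is compensated by replacing crust with mantle at the base: d (ρ_c − ρ_w) = a (ρ_m − ρ_c).
a = d (ρ_c − ρ_w)/(ρ_m − ρ_c) = 2110 m × 1797/495 = 7660 m.

7660 m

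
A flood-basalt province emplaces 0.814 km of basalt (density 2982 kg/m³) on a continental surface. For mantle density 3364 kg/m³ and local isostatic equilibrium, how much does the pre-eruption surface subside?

Subaerial loading: s = t ρ_load / ρ_m.
s = 0.814 km × 2982/3364 = 0.722 km.

0.722 km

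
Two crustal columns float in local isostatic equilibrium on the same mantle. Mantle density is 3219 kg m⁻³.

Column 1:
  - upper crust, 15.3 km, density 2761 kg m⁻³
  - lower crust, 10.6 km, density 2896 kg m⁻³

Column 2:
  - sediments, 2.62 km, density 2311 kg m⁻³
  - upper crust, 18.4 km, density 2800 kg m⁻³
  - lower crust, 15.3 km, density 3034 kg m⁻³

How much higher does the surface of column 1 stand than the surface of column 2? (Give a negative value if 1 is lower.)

For any compensation level in the mantle, the mantle terms cancel and isostasy reduces to e = (Σt_1 − Σt_2) − (Σ(ρt)_1 − Σ(ρt)_2) / ρ_m.
Σt_1 = 25.9 km; Σt_2 = 36.32 km; Σ(ρt)_1 = 72940.9; Σ(ρt)_2 = 103995.02 (in km·kg m⁻³).
e = (25.9 − 36.32) − (72940.9 − 103995.02) / 3219 = −0.773 km.

−0.773 km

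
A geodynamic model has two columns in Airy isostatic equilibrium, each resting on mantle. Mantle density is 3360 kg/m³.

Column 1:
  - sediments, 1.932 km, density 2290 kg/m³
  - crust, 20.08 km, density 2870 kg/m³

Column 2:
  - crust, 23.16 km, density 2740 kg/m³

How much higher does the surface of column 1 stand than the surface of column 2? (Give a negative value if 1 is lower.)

−0.73 km

For any compensation level in the mantle, the mantle terms cancel and isostasy reduces to e = (Σt_1 − Σt_2) − (Σ(ρt)_1 − Σ(ρt)_2) / ρ_m.
Σt_1 = 22.012 km; Σt_2 = 23.16 km; Σ(ρt)_1 = 62053.88; Σ(ρt)_2 = 63458.4 (in km·kg/m³).
e = (22.012 − 23.16) − (62053.88 − 63458.4) / 3360 = −0.73 km.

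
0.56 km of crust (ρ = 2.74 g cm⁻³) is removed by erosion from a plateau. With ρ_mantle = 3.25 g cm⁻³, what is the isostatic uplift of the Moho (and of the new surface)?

0.472 km

Unloading: uplift u = e ρ_c/ρ_m = 0.56 km × 2.74/3.25 = 0.472 km.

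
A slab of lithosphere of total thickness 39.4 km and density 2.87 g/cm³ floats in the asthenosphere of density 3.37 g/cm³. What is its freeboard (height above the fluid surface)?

Floating equilibrium: submerged depth d = t ρ_obj/ρ_fluid = 39.4 km × 2.87/3.37 = 33.55 km.
Freeboard = t − d = 39.4 km − 33.55 km = 5.85 km.

5.85 km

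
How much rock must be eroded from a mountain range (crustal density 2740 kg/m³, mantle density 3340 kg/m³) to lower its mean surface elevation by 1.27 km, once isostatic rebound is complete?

Net drop Δ = e − u = e − e ρ_c/ρ_m = e (ρ_m − ρ_c)/ρ_m.
e = Δ ρ_m/(ρ_m − ρ_c) = 1.27 km × 3340/600 = 7.07 km.

7.07 km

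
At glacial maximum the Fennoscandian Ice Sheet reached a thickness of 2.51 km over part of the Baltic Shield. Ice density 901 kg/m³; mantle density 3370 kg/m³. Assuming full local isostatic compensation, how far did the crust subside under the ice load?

0.671 km

Balancing pressure at the compensation depth: the ice load ρ_ice t is balanced by mantle displaced below, ρ_m s.
s = t ρ_ice / ρ_m = 2.51 km × 901/3370 = 0.671 km.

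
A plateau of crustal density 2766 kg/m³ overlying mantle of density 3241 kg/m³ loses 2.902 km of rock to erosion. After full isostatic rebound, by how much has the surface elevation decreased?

Rebound u = e ρ_c/ρ_m = 2.902 km × 2766/3241 = 2.477 km.
Net surface drop = e − u = 2.902 km − 2.477 km = e (ρ_m − ρ_c)/ρ_m = 0.425 km.

0.425 km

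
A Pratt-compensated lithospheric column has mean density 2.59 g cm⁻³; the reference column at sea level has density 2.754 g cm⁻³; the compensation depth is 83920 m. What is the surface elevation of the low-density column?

ρ_ref D = ρ (D + h) → h = D (ρ_ref − ρ)/ρ.
h = 83920 m × (2.754 − 2.59)/2.59 = 5310 m.

5310 m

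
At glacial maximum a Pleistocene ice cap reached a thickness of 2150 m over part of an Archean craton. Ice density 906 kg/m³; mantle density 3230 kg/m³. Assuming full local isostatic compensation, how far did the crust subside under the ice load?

603 m

Isostatic balance requires: the ice load ρ_ice t is balanced by mantle displaced below, ρ_m s.
s = t ρ_ice / ρ_m = 2150 m × 906/3230 = 603 m.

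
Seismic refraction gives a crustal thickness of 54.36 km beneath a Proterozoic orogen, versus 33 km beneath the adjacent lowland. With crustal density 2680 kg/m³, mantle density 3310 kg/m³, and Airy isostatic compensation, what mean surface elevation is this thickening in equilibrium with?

Excess crust Δ = 54.36 km − 33 km = 21.36 km, split between elevation h and root r with h + r = Δ.
Airy balance ρ_c h = (ρ_m − ρ_c) r gives r = h ρ_c/(ρ_m − ρ_c), so h (1 + ρ_c/(ρ_m − ρ_c)) = Δ, i.e. h = Δ (ρ_m − ρ_c)/ρ_m.
h = 21.36 km × 630/3310 = 4.07 km.

4.07 km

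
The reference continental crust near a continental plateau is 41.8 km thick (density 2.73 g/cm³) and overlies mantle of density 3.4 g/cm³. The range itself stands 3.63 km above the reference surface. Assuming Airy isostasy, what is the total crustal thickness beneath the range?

60.2 km

Root depth r = h ρ_c / (ρ_m − ρ_c) = 3.63 km × 2.73 / 0.67 = 14.79 km.
Total thickness = T + h + r = 41.8 km + 3.63 km + 14.79 km = 60.2 km.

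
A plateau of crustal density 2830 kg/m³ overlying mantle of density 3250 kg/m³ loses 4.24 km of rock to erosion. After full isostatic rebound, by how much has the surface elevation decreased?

0.548 km

Rebound u = e ρ_c/ρ_m = 4.24 km × 2830/3250 = 3.692 km.
Net surface drop = e − u = 4.24 km − 3.692 km = e (ρ_m − ρ_c)/ρ_m = 0.548 km.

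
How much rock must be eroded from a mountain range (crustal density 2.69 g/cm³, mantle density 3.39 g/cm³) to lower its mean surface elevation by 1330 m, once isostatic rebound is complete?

6440 m

Net drop Δ = e − u = e − e ρ_c/ρ_m = e (ρ_m − ρ_c)/ρ_m.
e = Δ ρ_m/(ρ_m − ρ_c) = 1330 m × 3.39/0.7 = 6440 m.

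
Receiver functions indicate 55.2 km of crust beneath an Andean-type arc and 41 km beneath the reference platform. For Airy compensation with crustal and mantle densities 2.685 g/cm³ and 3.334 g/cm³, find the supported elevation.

2.76 km

Excess crust Δ = 55.2 km − 41 km = 14.2 km, split between elevation h and root r with h + r = Δ.
Airy balance ρ_c h = (ρ_m − ρ_c) r gives r = h ρ_c/(ρ_m − ρ_c), so h (1 + ρ_c/(ρ_m − ρ_c)) = Δ, i.e. h = Δ (ρ_m − ρ_c)/ρ_m.
h = 14.2 km × 0.649/3.334 = 2.76 km.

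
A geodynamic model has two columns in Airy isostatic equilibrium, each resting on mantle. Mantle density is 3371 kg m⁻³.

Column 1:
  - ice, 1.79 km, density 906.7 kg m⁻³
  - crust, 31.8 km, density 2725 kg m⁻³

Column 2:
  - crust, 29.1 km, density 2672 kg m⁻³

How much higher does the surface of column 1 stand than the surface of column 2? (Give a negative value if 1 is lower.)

For any compensation level in the mantle, the mantle terms cancel and isostasy reduces to e = (Σt_1 − Σt_2) − (Σ(ρt)_1 − Σ(ρt)_2) / ρ_m.
Σt_1 = 33.59 km; Σt_2 = 29.1 km; Σ(ρt)_1 = 88277.993; Σ(ρt)_2 = 77755.2 (in km·kg m⁻³).
e = (33.59 − 29.1) − (88277.993 − 77755.2) / 3371 = 1.37 km.

1.37 km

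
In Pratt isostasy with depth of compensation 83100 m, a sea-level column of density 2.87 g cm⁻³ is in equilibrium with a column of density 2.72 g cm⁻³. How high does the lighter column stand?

ρ_ref D = ρ (D + h) → h = D (ρ_ref − ρ)/ρ.
h = 83100 m × (2.87 − 2.72)/2.72 = 4580 m.

4580 m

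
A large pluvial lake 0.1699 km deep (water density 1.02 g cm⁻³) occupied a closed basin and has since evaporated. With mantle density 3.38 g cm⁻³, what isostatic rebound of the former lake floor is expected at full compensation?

0.0513 km

u = d ρ_w/ρ_m = 0.1699 km × 1.02/3.38 = 0.0513 km.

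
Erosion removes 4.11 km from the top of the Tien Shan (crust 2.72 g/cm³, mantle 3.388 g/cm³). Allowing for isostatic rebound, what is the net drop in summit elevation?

0.81 km

Rebound u = e ρ_c/ρ_m = 4.11 km × 2.72/3.388 = 3.3 km.
Net surface drop = e − u = 4.11 km − 3.3 km = e (ρ_m − ρ_c)/ρ_m = 0.81 km.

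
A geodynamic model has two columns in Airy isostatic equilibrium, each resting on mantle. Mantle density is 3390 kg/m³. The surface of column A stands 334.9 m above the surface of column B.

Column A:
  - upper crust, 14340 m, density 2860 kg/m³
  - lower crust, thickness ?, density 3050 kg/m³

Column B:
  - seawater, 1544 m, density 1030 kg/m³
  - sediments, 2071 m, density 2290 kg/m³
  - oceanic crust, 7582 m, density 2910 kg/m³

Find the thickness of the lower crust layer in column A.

Take the compensation level at the base of the deeper column (depth z_c below the surface of column A) and equate Σ ρ_i t_i down to z_c; mantle fills any gap and the z_c terms cancel.
Column A: 14340×2860 + x×3050 + (z_c − 14340 − x)×3390
Column B: 334.9×0 + 1544×1030 + 2071×2290 + 7582×2910 + (z_c − 334.9 − 11197)×3390
The z_c×3390 term appears on both sides and cancels. Collect the known terms of each column as K = Σ(ρt)_known − 3390 × (depth of known layers): K_A = 41012400 − 3390×14340 = −7600200; K_B = 28396530 − 3390×(334.9 + 11197) = −10696611.
Balance: K_A − x×(3390 − 3050) = K_B, so x = (K_A − K_B)/(3390 − 3050) = 3096410/340 = 9110 m.

9110 m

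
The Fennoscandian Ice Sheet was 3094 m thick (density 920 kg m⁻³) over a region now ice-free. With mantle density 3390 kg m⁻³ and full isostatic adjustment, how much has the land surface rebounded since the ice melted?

840 m

Removing the load lets mantle flow back in; uplift u satisfies ρ_ice t = ρ_m u.
u = t ρ_ice/ρ_m = 3094 m × 920/3390 = 840 m.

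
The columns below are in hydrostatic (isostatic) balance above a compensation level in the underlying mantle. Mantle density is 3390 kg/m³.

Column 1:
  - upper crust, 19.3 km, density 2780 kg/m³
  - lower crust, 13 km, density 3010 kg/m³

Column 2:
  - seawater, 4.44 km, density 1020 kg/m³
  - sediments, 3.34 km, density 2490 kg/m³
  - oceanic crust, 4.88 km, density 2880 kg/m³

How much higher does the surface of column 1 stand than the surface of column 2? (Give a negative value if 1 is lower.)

0.205 km

For any compensation level in the mantle, the mantle terms cancel and isostasy reduces to e = (Σt_1 − Σt_2) − (Σ(ρt)_1 − Σ(ρt)_2) / ρ_m.
Σt_1 = 32.3 km; Σt_2 = 12.66 km; Σ(ρt)_1 = 92784; Σ(ρt)_2 = 26899.8 (in km·kg/m³).
e = (32.3 − 12.66) − (92784 − 26899.8) / 3390 = 0.205 km.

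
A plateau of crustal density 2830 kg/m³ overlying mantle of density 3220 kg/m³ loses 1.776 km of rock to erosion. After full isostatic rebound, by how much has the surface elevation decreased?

Rebound u = e ρ_c/ρ_m = 1.776 km × 2830/3220 = 1.561 km.
Net surface drop = e − u = 1.776 km − 1.561 km = e (ρ_m − ρ_c)/ρ_m = 0.215 km.

0.215 km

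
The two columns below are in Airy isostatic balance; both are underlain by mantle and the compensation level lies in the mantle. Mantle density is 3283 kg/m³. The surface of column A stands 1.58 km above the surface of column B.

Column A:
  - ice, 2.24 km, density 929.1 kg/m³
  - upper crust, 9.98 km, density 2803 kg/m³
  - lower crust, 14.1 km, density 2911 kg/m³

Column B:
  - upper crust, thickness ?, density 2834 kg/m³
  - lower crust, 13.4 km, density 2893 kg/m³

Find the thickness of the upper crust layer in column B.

Take the compensation level at the base of the deeper column (depth z_c below the surface of column A) and equate Σ ρ_i t_i down to z_c; mantle fills any gap and the z_c terms cancel.
Column A: 2.24×929.1 + 9.98×2803 + 14.1×2911 + (z_c − 26.32)×3283
Column B: 1.58×0 + x×2834 + 13.4×2893 + (z_c − 1.58 − 13.4 − x)×3283
The z_c×3283 term appears on both sides and cancels. Collect the known terms of each column as K = Σ(ρt)_known − 3283 × (depth of known layers): K_A = 71100.224 − 3283×26.32 = −15308.336; K_B = 38766.2 − 3283×(1.58 + 13.4) = −10413.14.
Balance: K_A = K_B − x×(3283 − 2834), so x = (K_B − K_A)/(3283 − 2834) = 4895.2/449 = 10.9 km.

10.9 km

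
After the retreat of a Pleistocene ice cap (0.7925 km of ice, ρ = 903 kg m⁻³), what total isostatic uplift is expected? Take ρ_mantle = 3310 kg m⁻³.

Removing the load lets mantle flow back in; uplift u satisfies ρ_ice t = ρ_m u.
u = t ρ_ice/ρ_m = 0.7925 km × 903/3310 = 0.216 km.

0.216 km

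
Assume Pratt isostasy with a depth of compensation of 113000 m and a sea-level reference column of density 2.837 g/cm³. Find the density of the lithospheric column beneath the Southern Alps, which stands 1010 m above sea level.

Pratt balance: ρ_ref D = ρ (D + h).
ρ = ρ_ref D/(D + h) = 2.837 × 113000 m/(113000 m + 1010 m) = 2.81 g/cm³.

2.81 g/cm³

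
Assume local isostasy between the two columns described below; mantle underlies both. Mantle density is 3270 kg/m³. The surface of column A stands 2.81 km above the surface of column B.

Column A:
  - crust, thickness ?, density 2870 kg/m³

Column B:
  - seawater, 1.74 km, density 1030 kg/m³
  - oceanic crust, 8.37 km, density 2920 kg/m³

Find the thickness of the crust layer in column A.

Take the compensation level at the base of the deeper column (depth z_c below the surface of column A) and equate Σ ρ_i t_i down to z_c; mantle fills any gap and the z_c terms cancel.
Column A: x×2870 + (z_c − 0 − x)×3270
Column B: 2.81×0 + 1.74×1030 + 8.37×2920 + (z_c − 2.81 − 10.11)×3270
The z_c×3270 term appears on both sides and cancels. Collect the known terms of each column as K = Σ(ρt)_known − 3270 × (depth of known layers): K_A = 0 − 3270×0 = 0; K_B = 26232.6 − 3270×(2.81 + 10.11) = −16015.8.
Balance: K_A − x×(3270 − 2870) = K_B, so x = (K_A − K_B)/(3270 − 2870) = 16015.8/400 = 40 km.

40 km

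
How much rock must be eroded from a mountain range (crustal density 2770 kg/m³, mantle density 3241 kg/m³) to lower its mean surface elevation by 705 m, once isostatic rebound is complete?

Net drop Δ = e − u = e − e ρ_c/ρ_m = e (ρ_m − ρ_c)/ρ_m.
e = Δ ρ_m/(ρ_m − ρ_c) = 705 m × 3241/471 = 4850 m.

4850 m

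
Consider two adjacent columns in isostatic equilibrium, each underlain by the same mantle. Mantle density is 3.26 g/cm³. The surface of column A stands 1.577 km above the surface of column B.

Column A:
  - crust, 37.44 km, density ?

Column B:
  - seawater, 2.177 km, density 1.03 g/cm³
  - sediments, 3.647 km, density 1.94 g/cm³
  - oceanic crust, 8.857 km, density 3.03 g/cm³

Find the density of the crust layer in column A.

2.81 g/cm³

Take the compensation level at the base of the deeper column (depth z_c below the surface of column A) and equate Σ ρ_i t_i down to z_c; mantle fills any gap and the z_c terms cancel.
Column A: 37.44×ρ + (z_c − 37.44)×3.26
Column B: 1.577×0 + 2.177×1.03 + 3.647×1.94 + 8.857×3.03 + (z_c − 1.577 − 14.681)×3.26
The z_c×3.26 term appears on both sides and cancels. Collect the known terms of each column as K = Σ(ρt)_known − 3.26 × (depth of known layers): K_A = 0 − 3.26×37.44 = −122.0544; K_B = 36.1542 − 3.26×(1.577 + 14.681) = −16.84688.
Balance: K_A + 37.44×ρ = K_B, so ρ = (K_B − K_A)/37.44 = 105.208/37.44 = 2.81 g/cm³.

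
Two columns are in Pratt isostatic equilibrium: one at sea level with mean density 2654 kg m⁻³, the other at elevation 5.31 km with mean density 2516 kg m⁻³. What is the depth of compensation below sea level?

ρ_ref D = ρ (D + h) → D (ρ_ref − ρ) = ρ h.
D = ρ h/(ρ_ref − ρ) = 2516 × 5.31 km/(2654 − 2516) = 96.8 km.

96.8 km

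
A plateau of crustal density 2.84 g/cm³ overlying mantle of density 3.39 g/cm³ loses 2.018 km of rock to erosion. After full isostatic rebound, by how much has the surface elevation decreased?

Rebound u = e ρ_c/ρ_m = 2.018 km × 2.84/3.39 = 1.691 km.
Net surface drop = e − u = 2.018 km − 1.691 km = e (ρ_m − ρ_c)/ρ_m = 0.327 km.

0.327 km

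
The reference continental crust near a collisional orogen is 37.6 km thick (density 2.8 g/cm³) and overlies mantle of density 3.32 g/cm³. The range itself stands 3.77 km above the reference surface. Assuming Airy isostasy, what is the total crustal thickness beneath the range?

Root depth r = h ρ_c / (ρ_m − ρ_c) = 3.77 km × 2.8 / 0.52 = 20.3 km.
Total thickness = T + h + r = 37.6 km + 3.77 km + 20.3 km = 61.7 km.

61.7 km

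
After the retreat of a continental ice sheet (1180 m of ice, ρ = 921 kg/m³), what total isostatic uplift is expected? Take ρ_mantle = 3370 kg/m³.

322 m

Removing the load lets mantle flow back in; uplift u satisfies ρ_ice t = ρ_m u.
u = t ρ_ice/ρ_m = 1180 m × 921/3370 = 322 m.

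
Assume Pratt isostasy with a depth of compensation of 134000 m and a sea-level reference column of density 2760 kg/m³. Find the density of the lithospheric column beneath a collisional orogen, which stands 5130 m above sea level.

2660 kg/m³

Pratt balance: ρ_ref D = ρ (D + h).
ρ = ρ_ref D/(D + h) = 2760 × 134000 m/(134000 m + 5130 m) = 2660 kg/m³.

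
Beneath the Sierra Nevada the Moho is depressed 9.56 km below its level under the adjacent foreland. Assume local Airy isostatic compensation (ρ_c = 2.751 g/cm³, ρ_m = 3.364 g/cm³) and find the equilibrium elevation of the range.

Isostatic balance requires: ρ_c h = (ρ_m − ρ_c) r.
h = r (ρ_m − ρ_c) / ρ_c = 9.56 km × (3.364 − 2.751) / 2.751 = 2.13 km.

2.13 km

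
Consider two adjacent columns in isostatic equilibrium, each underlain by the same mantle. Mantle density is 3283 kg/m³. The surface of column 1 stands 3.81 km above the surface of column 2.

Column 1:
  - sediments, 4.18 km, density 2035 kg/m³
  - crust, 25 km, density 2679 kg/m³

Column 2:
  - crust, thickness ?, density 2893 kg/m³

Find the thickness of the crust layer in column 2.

20 km

Take the compensation level at the base of the deeper column (depth z_c below the surface of column 1) and equate Σ ρ_i t_i down to z_c; mantle fills any gap and the z_c terms cancel.
Column 1: 4.18×2035 + 25×2679 + (z_c − 29.18)×3283
Column 2: 3.81×0 + x×2893 + (z_c − 3.81 − 0 − x)×3283
The z_c×3283 term appears on both sides and cancels. Collect the known terms of each column as K = Σ(ρt)_known − 3283 × (depth of known layers): K_1 = 75481.3 − 3283×29.18 = −20316.64; K_2 = 0 − 3283×(3.81 + 0) = −12508.23.
Balance: K_1 = K_2 − x×(3283 − 2893), so x = (K_2 − K_1)/(3283 − 2893) = 7808.41/390 = 20 km.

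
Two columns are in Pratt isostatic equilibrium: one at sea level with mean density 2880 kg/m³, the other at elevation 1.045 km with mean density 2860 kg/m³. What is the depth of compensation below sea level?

149 km

ρ_ref D = ρ (D + h) → D (ρ_ref − ρ) = ρ h.
D = ρ h/(ρ_ref − ρ) = 2860 × 1.045 km/(2880 − 2860) = 149 km.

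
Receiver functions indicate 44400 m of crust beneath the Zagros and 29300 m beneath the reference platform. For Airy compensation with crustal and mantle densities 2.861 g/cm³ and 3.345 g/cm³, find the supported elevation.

2180 m

Excess crust Δ = 44400 m − 29300 m = 15100 m, split between elevation h and root r with h + r = Δ.
Airy balance ρ_c h = (ρ_m − ρ_c) r gives r = h ρ_c/(ρ_m − ρ_c), so h (1 + ρ_c/(ρ_m − ρ_c)) = Δ, i.e. h = Δ (ρ_m − ρ_c)/ρ_m.
h = 15100 m × 0.484/3.345 = 2180 m.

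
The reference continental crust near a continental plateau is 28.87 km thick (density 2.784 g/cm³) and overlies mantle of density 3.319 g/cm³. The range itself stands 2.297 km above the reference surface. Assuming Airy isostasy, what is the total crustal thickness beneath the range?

Root depth r = h ρ_c / (ρ_m − ρ_c) = 2.297 km × 2.784 / 0.535 = 11.95 km.
Total thickness = T + h + r = 28.87 km + 2.297 km + 11.95 km = 43.1 km.

43.1 km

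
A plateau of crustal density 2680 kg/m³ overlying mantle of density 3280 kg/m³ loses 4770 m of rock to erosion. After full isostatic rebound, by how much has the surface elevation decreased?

873 m

Rebound u = e ρ_c/ρ_m = 4770 m × 2680/3280 = 3897 m.
Net surface drop = e − u = 4770 m − 3897 m = e (ρ_m − ρ_c)/ρ_m = 873 m.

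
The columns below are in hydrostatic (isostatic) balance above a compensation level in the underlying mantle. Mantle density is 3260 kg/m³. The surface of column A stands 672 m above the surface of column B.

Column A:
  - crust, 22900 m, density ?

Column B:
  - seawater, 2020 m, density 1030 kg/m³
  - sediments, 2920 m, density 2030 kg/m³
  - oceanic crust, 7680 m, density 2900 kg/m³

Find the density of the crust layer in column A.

Take the compensation level at the base of the deeper column (depth z_c below the surface of column A) and equate Σ ρ_i t_i down to z_c; mantle fills any gap and the z_c terms cancel.
Column A: 22900×ρ + (z_c − 22900)×3260
Column B: 672×0 + 2020×1030 + 2920×2030 + 7680×2900 + (z_c − 672 − 12620)×3260
The z_c×3260 term appears on both sides and cancels. Collect the known terms of each column as K = Σ(ρt)_known − 3260 × (depth of known layers): K_A = 0 − 3260×22900 = −74654000; K_B = 30280200 − 3260×(672 + 12620) = −13051720.
Balance: K_A + 22900×ρ = K_B, so ρ = (K_B − K_A)/22900 = 61602300/22900 = 2690 kg/m³.

2690 kg/m³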